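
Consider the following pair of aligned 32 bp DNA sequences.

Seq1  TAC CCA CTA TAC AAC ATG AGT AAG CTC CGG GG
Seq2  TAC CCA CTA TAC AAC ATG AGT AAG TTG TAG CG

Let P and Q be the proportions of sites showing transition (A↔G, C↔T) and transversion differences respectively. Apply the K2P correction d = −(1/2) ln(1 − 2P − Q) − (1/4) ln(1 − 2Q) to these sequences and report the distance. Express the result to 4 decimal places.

0.1772

Mismatches occur at site 25 (C→T, transition), site 27 (C→G, transversion), site 28 (C→T, transition), site 29 (G→A, transition), site 31 (G→C, transversion).
Of the 5 differences, 3 transitions and 2 transversions over 32 sites: P = 3/32 = 0.093750, Q = 2/32 = 0.062500.
d = −0.5·ln(0.750000) − 0.25·ln(0.875000) = −0.5·(-0.287682) − 0.25·(-0.133531) = 0.1772.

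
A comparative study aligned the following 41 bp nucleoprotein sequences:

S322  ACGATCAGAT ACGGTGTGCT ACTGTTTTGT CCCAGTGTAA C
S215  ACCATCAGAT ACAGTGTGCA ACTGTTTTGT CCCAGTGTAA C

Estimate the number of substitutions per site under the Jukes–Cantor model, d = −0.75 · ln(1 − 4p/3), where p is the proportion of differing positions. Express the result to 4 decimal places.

Mismatches occur at site 3 (G↔C), site 13 (G↔A), site 20 (T↔A).
p = 3/41 = 0.073171.
d = −0.75 · ln(1 − (4/3)·0.073171) = −0.75 · ln(0.902439) = −0.75 · (-0.102654) = 0.0770.

0.0770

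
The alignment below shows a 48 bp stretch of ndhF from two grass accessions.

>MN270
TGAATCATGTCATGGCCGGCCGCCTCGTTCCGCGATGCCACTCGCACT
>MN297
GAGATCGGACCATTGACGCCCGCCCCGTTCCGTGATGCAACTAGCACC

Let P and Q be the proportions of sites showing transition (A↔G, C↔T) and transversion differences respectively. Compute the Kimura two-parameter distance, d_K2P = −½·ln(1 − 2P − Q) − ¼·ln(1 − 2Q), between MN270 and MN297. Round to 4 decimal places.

The sequences differ at positions 1 (T/G, transversion), 2 (G/A, transition), 3 (A/G, transition), 7 (A/G, transition), 8 (T/G, transversion), 9 (G/A, transition), 10 (T/C, transition), 14 (G/T, transversion), 16 (C/A, transversion), 19 (G/C, transversion), 25 (T/C, transition), 33 (C/T, transition), 39 (C/A, transversion), 43 (C/A, transversion), 48 (T/C, transition).
Of the 15 differences, 8 transitions and 7 transversions over 48 sites: P = 8/48 = 0.166667, Q = 7/48 = 0.145833.
d = −0.5·ln(0.520833) − 0.25·ln(0.708334) = −0.5·(-0.652326) − 0.25·(-0.344840) = 0.4124.

0.4124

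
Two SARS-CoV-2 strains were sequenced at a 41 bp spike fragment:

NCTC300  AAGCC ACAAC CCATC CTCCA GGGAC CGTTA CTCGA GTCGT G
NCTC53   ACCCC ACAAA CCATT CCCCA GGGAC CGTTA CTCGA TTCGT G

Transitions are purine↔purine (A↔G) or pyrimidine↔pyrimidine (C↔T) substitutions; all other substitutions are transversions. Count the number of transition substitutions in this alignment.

2

The sequences differ at positions 2 (A/C, transversion), 3 (G/C, transversion), 10 (C/A, transversion), 15 (C/T, transition), 17 (T/C, transition), 36 (G/T, transversion).
Of the 6 differences, 2 transitions and 4 transversions, so the answer is 2.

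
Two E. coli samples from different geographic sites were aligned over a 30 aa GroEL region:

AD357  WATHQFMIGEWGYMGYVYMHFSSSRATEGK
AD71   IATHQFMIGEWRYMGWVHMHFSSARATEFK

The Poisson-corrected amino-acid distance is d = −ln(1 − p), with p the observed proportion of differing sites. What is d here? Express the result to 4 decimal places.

0.2231

Mismatches occur at site 1 (W↔I), site 12 (G↔R), site 16 (Y↔W), site 18 (Y↔H), site 24 (S↔A), site 29 (G↔F).
p = 6/30 = 0.200000.
d = −ln(1 − 0.200000) = −ln(0.800000) = 0.2231.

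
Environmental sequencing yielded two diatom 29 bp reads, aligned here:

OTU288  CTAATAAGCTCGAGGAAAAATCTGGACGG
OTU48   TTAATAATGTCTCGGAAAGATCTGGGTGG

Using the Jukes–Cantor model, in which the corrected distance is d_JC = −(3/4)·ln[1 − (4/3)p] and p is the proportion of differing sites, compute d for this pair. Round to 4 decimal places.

0.3439

Differing sites — 1:C/T; 8:G/T; 9:C/G; 12:G/T; 13:A/C; 19:A/G; 26:A/G; 27:C/T.
p = 8/29 = 0.275862.
d = −0.75 · ln(1 − (4/3)·0.275862) = −0.75 · ln(0.632184) = −0.75 · (-0.458575) = 0.3439.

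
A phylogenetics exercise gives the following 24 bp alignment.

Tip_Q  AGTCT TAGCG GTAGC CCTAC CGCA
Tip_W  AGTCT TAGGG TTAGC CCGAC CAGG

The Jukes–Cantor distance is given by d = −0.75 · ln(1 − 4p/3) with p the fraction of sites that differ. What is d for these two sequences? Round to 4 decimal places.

0.3041

Differing sites — 9:C/G; 11:G/T; 18:T/G; 22:G/A; 23:C/G; 24:A/G.
p = 6/24 = 0.250000.
d = −0.75 · ln(1 − (4/3)·0.250000) = −0.75 · ln(0.666667) = −0.75 · (-0.405465) = 0.3041.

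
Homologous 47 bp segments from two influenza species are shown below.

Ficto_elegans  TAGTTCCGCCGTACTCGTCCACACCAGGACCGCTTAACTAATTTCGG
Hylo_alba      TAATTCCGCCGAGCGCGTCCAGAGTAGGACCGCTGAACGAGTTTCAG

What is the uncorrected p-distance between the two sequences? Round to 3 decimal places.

0.234

Mismatches occur at site 3 (G/A), site 12 (T/A), site 13 (A/G), site 15 (T/G), site 22 (C/G), site 24 (C/G), site 25 (C/T), site 35 (T/G), site 39 (T/G), site 41 (A/G), site 46 (G/A).
There are 11 differences over 47 sites, so p = 11/47 = 0.234.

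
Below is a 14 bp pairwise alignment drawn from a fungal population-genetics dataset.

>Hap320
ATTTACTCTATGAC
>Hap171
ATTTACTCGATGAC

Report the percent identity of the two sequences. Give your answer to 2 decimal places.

The sequences differ at position 9 (T/G).
13 of the 14 sites match, so the percent identity is 13/14 × 100 = 92.86%.

92.86%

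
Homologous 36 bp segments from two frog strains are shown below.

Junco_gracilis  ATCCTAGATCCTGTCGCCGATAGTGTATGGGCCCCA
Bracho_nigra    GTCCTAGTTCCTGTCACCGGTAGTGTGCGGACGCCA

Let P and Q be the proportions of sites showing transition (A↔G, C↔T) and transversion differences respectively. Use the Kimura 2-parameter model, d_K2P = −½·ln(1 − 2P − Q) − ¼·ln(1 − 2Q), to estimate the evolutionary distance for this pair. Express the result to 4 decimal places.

0.2757

Mismatches occur at site 1 (A/G, transition), site 8 (A/T, transversion), site 16 (G/A, transition), site 20 (A/G, transition), site 27 (A/G, transition), site 28 (T/C, transition), site 31 (G/A, transition), site 33 (C/G, transversion).
Of the 8 differences, 6 transitions and 2 transversions over 36 sites: P = 6/36 = 0.166667, Q = 2/36 = 0.055556.
d = −0.5·ln(0.611110) − 0.25·ln(0.888888) = −0.5·(-0.492478) − 0.25·(-0.117784) = 0.2757.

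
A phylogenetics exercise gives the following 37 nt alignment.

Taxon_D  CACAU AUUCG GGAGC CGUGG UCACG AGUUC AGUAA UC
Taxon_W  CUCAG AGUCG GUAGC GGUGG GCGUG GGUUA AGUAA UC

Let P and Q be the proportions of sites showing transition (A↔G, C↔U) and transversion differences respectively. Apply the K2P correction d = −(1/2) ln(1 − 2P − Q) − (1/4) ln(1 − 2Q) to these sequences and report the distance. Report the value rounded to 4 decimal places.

0.3353

The sequences differ at positions 2 (A/U, transversion), 5 (U/G, transversion), 7 (U/G, transversion), 12 (G/U, transversion), 16 (C/G, transversion), 21 (U/G, transversion), 23 (A/G, transition), 24 (C/U, transition), 26 (A/G, transition), 30 (C/A, transversion).
Of the 10 differences, 3 transitions and 7 transversions over 37 sites: P = 3/37 = 0.081081, Q = 7/37 = 0.189189.
d = −0.5·ln(0.648649) − 0.25·ln(0.621622) = −0.5·(-0.432864) − 0.25·(-0.475423) = 0.3353.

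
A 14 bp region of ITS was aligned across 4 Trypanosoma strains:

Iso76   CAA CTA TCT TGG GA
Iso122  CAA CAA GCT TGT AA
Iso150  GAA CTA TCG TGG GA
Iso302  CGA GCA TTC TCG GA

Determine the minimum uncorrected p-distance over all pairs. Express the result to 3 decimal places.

Pairwise Hamming distances:
  Iso76 vs Iso122: 4
  Iso76 vs Iso150: 2
  Iso76 vs Iso302: 6
  Iso122 vs Iso150: 6
  Iso122 vs Iso302: 9
  Iso150 vs Iso302: 7
The smallest is 2 mismatches, between Iso76 and Iso150; p = 2/14 = 0.143.

0.143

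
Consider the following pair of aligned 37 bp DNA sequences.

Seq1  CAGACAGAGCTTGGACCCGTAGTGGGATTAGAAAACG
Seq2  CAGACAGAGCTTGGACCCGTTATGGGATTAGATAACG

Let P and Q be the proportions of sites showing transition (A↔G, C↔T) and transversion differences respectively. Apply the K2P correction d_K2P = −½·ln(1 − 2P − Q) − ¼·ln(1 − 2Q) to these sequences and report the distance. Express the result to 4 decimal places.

0.0858

The sequences differ at positions 21 (A/T, transversion), 22 (G/A, transition), 33 (A/T, transversion).
Of the 3 differences, 1 transition and 2 transversions over 37 sites: P = 1/37 = 0.027027, Q = 2/37 = 0.054054.
d = −0.5·ln(0.891892) − 0.25·ln(0.891892) = −0.5·(-0.114410) − 0.25·(-0.114410) = 0.0858.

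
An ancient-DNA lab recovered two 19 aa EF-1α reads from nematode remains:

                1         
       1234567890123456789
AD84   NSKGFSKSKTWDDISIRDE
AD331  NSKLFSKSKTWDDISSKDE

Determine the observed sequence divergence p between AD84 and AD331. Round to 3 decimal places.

Mismatches occur at site 4 (G→L), site 16 (I→S), site 17 (R→K).
There are 3 differences over 19 sites, so p = 3/19 = 0.158.

0.158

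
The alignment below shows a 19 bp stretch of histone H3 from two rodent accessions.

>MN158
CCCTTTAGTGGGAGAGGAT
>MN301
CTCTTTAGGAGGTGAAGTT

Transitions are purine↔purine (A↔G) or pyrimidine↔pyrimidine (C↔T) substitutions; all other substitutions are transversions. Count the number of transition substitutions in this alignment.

Differing sites — 2:C/T (Ti); 9:T/G (Tv); 10:G/A (Ti); 13:A/T (Tv); 16:G/A (Ti); 18:A/T (Tv).
Of the 6 differences, 3 transitions and 3 transversions, so the answer is 3.

3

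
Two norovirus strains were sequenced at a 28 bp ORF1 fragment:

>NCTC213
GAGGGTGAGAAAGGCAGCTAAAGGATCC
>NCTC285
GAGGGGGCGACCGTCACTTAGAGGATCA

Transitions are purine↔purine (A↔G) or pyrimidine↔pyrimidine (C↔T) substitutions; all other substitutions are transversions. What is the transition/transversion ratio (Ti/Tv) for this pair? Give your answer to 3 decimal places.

Differing sites — 6:T/G (Tv); 8:A/C (Tv); 11:A/C (Tv); 12:A/C (Tv); 14:G/T (Tv); 17:G/C (Tv); 18:C/T (Ti); 21:A/G (Ti); 28:C/A (Tv).
Of the 9 differences, 2 transitions and 7 transversions, so Ti/Tv = 2/7 = 0.286.

0.286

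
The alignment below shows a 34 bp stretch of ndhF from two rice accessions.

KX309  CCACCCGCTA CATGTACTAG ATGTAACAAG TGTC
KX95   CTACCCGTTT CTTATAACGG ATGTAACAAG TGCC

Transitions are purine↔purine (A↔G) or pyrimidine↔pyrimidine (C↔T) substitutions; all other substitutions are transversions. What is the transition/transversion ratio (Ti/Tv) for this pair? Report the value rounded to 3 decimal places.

2.000

The sequences differ at positions 2 (C/T, transition), 8 (C/T, transition), 10 (A/T, transversion), 12 (A/T, transversion), 14 (G/A, transition), 17 (C/A, transversion), 18 (T/C, transition), 19 (A/G, transition), 33 (T/C, transition).
Of the 9 differences, 6 transitions and 3 transversions, so Ti/Tv = 6/3 = 2.000.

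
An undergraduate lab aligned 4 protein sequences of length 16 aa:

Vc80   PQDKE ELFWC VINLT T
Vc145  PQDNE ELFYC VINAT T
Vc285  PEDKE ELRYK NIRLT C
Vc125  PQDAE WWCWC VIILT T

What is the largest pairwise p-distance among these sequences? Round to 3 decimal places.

0.625

Pairwise Hamming distances:
  Vc80 vs Vc145: 3
  Vc80 vs Vc285: 7
  Vc80 vs Vc125: 5
  Vc145 vs Vc285: 8
  Vc145 vs Vc125: 7
  Vc285 vs Vc125: 10
The largest is 10 mismatches, between Vc285 and Vc125; p = 10/16 = 0.625.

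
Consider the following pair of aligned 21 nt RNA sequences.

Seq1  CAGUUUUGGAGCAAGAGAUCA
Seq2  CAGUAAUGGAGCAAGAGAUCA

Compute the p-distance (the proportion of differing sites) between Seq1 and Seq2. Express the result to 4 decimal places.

Mismatches occur at site 5 (U↔A), site 6 (U↔A).
There are 2 differences over 21 sites, so p = 2/21 = 0.0952.

0.0952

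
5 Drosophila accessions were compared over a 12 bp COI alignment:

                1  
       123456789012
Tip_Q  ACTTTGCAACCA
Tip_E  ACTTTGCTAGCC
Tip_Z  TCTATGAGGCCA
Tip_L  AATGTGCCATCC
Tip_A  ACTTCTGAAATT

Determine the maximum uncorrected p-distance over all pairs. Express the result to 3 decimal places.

Pairwise Hamming distances:
  Tip_Q vs Tip_E: 3
  Tip_Q vs Tip_Z: 5
  Tip_Q vs Tip_L: 5
  Tip_Q vs Tip_A: 6
  Tip_E vs Tip_Z: 7
  Tip_E vs Tip_L: 4
  Tip_E vs Tip_A: 7
  Tip_Z vs Tip_L: 8
  Tip_Z vs Tip_A: 10
  Tip_L vs Tip_A: 9
The largest is 10 mismatches, between Tip_Z and Tip_A; p = 10/12 = 0.833.

0.833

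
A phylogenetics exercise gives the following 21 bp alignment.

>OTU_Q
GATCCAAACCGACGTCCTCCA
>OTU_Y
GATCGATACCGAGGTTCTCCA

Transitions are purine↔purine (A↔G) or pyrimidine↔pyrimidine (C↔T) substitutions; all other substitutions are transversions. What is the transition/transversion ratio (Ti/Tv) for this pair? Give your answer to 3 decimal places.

Mismatches occur at site 5 (C/G, transversion), site 7 (A/T, transversion), site 13 (C/G, transversion), site 16 (C/T, transition).
Of the 4 differences, 1 transition and 3 transversions, so Ti/Tv = 1/3 = 0.333.

0.333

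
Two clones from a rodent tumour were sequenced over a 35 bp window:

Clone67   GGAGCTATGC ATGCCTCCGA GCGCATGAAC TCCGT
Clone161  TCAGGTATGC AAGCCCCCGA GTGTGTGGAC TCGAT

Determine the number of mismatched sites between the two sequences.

The sequences differ at positions 1 (G/T), 2 (G/C), 5 (C/G), 12 (T/A), 16 (T/C), 22 (C/T), 24 (C/T), 25 (A/G), 28 (A/G), 33 (C/G), 34 (G/A).
That gives 11 mismatches out of 35 aligned sites, so the Hamming distance is 11.

11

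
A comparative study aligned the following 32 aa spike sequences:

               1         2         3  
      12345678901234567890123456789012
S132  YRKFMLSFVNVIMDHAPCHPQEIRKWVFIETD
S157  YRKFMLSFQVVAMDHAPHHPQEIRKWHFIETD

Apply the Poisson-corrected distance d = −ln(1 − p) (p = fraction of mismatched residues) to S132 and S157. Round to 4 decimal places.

Mismatches occur at site 9 (V/Q), site 10 (N/V), site 12 (I/A), site 18 (C/H), site 27 (V/H).
p = 5/32 = 0.156250.
d = −ln(1 − 0.156250) = −ln(0.843750) = 0.1699.

0.1699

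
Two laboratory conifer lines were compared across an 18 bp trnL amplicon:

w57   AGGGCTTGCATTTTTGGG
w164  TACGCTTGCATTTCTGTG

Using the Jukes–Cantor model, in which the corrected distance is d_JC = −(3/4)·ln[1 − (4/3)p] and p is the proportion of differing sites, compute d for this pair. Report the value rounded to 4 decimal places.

0.3470

The sequences differ at positions 1 (A/T), 2 (G/A), 3 (G/C), 14 (T/C), 17 (G/T).
p = 5/18 = 0.277778.
d = −0.75 · ln(1 − (4/3)·0.277778) = −0.75 · ln(0.629629) = −0.75 · (-0.462625) = 0.3470.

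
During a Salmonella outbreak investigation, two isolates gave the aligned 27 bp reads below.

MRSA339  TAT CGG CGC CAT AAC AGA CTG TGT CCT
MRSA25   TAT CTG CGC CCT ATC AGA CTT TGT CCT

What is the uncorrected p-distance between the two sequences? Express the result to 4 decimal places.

The sequences differ at positions 5 (G/T), 11 (A/C), 14 (A/T), 21 (G/T).
There are 4 differences over 27 sites, so p = 4/27 = 0.1481.

0.1481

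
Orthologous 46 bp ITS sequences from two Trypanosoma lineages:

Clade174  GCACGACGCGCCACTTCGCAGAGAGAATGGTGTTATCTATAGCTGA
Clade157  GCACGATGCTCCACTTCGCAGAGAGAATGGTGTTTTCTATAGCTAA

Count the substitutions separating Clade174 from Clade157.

Differing sites — 7:C/T; 10:G/T; 35:A/T; 45:G/A.
That gives 4 mismatches out of 46 aligned sites, so the Hamming distance is 4.

4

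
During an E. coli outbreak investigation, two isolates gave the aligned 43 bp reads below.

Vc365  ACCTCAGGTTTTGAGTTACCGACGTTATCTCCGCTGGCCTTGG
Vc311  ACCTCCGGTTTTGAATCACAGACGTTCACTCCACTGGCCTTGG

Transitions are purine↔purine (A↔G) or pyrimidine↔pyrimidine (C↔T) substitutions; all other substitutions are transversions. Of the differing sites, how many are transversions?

4

Mismatches occur at site 6 (A↔C, transversion), site 15 (G↔A, transition), site 17 (T↔C, transition), site 20 (C↔A, transversion), site 27 (A↔C, transversion), site 28 (T↔A, transversion), site 33 (G↔A, transition).
Of the 7 differences, 3 transitions and 4 transversions, so the answer is 4.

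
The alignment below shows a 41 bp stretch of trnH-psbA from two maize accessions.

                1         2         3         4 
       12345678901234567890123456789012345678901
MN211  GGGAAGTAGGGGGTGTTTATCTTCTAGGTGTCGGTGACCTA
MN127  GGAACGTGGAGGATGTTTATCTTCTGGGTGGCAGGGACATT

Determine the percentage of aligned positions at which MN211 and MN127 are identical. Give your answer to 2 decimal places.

The sequences differ at positions 3 (G/A), 5 (A/C), 8 (A/G), 10 (G/A), 13 (G/A), 26 (A/G), 31 (T/G), 33 (G/A), 35 (T/G), 39 (C/A), 41 (A/T).
30 of the 41 sites match, so the percent identity is 30/41 × 100 = 73.17%.

73.17%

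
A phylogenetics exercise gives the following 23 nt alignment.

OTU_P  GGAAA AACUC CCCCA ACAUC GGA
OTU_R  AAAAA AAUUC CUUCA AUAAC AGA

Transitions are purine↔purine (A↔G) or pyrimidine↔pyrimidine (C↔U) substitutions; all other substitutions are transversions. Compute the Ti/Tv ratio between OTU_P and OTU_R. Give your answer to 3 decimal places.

7.000

The sequences differ at positions 1 (G/A, transition), 2 (G/A, transition), 8 (C/U, transition), 12 (C/U, transition), 13 (C/U, transition), 17 (C/U, transition), 19 (U/A, transversion), 21 (G/A, transition).
Of the 8 differences, 7 transitions and 1 transversion, so Ti/Tv = 7/1 = 7.000.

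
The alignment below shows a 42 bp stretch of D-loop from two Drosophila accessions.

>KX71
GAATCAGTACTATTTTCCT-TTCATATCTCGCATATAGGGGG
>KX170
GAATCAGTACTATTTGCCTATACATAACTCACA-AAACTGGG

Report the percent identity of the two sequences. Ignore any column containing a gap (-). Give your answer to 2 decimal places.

Excluding the 2 gap columns leaves 40 comparable sites.
The sequences differ at positions 16 (T/G), 22 (T/A), 27 (T/A), 31 (G/A), 36 (T/A), 38 (G/C), 39 (G/T).
33 of the 40 comparable sites match, so the percent identity is 33/40 × 100 = 82.50%.

82.50%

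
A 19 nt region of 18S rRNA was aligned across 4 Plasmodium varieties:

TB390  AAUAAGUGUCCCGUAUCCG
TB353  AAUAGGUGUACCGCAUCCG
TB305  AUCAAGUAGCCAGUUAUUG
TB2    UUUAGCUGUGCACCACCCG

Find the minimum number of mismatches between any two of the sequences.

Pairwise Hamming distances:
  TB390 vs TB353: 3
  TB390 vs TB305: 9
  TB390 vs TB2: 9
  TB353 vs TB305: 12
  TB353 vs TB2: 7
  TB305 vs TB2: 13
The smallest is 3, between TB390 and TB353.

3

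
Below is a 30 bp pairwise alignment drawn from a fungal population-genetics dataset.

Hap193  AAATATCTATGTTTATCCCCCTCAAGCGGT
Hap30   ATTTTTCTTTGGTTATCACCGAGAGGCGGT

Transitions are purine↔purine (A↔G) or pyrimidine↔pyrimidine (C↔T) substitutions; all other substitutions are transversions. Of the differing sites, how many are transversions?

9

Mismatches occur at site 2 (A↔T, transversion), site 3 (A↔T, transversion), site 5 (A↔T, transversion), site 9 (A↔T, transversion), site 12 (T↔G, transversion), site 18 (C↔A, transversion), site 21 (C↔G, transversion), site 22 (T↔A, transversion), site 23 (C↔G, transversion), site 25 (A↔G, transition).
Of the 10 differences, 1 transition and 9 transversions, so the answer is 9.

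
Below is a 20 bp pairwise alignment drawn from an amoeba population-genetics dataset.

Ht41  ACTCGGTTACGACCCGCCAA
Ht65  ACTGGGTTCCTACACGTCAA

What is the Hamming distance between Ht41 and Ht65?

Differing sites — 4:C/G; 9:A/C; 11:G/T; 14:C/A; 17:C/T.
That gives 5 mismatches out of 20 aligned sites, so the Hamming distance is 5.

5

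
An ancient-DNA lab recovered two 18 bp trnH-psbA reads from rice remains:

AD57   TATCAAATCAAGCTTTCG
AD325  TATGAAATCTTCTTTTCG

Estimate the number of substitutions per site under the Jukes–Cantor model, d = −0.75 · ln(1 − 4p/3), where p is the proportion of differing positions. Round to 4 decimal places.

Mismatches occur at site 4 (C/G), site 10 (A/T), site 11 (A/T), site 12 (G/C), site 13 (C/T).
p = 5/18 = 0.277778.
d = −0.75 · ln(1 − (4/3)·0.277778) = −0.75 · ln(0.629629) = −0.75 · (-0.462625) = 0.3470.

0.3470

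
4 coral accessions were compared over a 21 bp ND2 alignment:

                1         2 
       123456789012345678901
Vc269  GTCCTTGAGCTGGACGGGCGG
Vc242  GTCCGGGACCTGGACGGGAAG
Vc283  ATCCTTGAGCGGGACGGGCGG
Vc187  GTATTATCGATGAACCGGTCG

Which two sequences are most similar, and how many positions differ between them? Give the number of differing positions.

2

Pairwise Hamming distances:
  Vc269 vs Vc242: 5
  Vc269 vs Vc283: 2
  Vc269 vs Vc187: 10
  Vc242 vs Vc283: 7
  Vc242 vs Vc187: 12
  Vc283 vs Vc187: 12
The smallest is 2, between Vc269 and Vc283.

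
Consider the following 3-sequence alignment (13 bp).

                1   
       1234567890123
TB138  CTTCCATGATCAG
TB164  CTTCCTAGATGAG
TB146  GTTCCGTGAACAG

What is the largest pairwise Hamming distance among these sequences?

5

Pairwise Hamming distances:
  TB138 vs TB164: 3
  TB138 vs TB146: 3
  TB164 vs TB146: 5
The largest is 5, between TB164 and TB146.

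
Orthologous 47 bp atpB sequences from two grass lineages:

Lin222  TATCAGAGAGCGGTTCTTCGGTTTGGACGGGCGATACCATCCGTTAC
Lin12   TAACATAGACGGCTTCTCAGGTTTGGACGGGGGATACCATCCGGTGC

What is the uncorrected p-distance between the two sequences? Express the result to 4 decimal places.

0.2128

The sequences differ at positions 3 (T/A), 6 (G/T), 10 (G/C), 11 (C/G), 13 (G/C), 18 (T/C), 19 (C/A), 32 (C/G), 44 (T/G), 46 (A/G).
There are 10 differences over 47 sites, so p = 10/47 = 0.2128.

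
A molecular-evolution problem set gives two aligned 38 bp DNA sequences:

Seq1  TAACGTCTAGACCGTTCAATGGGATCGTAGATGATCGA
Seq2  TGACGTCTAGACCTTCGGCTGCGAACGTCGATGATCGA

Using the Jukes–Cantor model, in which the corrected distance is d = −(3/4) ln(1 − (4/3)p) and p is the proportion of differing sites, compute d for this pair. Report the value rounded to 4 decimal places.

0.2846

Differing sites — 2:A/G; 14:G/T; 16:T/C; 17:C/G; 18:A/G; 19:A/C; 22:G/C; 25:T/A; 29:A/C.
p = 9/38 = 0.236842.
d = −0.75 · ln(1 − (4/3)·0.236842) = −0.75 · ln(0.684211) = −0.75 · (-0.379489) = 0.2846.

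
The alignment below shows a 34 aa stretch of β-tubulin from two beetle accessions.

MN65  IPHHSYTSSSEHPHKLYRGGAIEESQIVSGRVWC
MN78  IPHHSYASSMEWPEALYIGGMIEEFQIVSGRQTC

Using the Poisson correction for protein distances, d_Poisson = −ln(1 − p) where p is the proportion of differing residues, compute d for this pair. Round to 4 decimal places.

0.3483

Differing sites — 7:T/A; 10:S/M; 12:H/W; 14:H/E; 15:K/A; 18:R/I; 21:A/M; 25:S/F; 32:V/Q; 33:W/T.
p = 10/34 = 0.294118.
d = −ln(1 − 0.294118) = −ln(0.705882) = 0.3483.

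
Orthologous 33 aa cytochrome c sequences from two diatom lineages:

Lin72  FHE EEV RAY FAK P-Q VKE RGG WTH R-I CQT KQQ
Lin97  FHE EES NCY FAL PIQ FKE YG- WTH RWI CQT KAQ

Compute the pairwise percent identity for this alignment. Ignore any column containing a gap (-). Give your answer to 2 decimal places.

76.67%

Excluding the 3 gap columns leaves 30 comparable sites.
Mismatches occur at site 6 (V→S), site 7 (R→N), site 8 (A→C), site 12 (K→L), site 16 (V→F), site 19 (R→Y), site 32 (Q→A).
23 of the 30 comparable sites match, so the percent identity is 23/30 × 100 = 76.67%.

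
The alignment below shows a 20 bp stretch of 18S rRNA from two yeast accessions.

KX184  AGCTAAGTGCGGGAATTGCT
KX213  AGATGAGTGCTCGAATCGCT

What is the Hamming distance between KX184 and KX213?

5

Mismatches occur at site 3 (C↔A), site 5 (A↔G), site 11 (G↔T), site 12 (G↔C), site 17 (T↔C).
That gives 5 mismatches out of 20 aligned sites, so the Hamming distance is 5.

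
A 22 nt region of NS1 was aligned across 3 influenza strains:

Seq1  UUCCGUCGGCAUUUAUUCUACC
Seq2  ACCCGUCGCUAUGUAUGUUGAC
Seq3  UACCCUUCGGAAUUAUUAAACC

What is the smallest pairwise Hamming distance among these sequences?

Pairwise Hamming distances:
  Seq1 vs Seq2: 9
  Seq1 vs Seq3: 8
  Seq2 vs Seq3: 14
The smallest is 8, between Seq1 and Seq3.

8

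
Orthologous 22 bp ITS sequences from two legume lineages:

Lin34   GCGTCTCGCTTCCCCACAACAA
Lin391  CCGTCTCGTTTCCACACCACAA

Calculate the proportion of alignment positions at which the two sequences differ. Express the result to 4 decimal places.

0.1818

Differing sites — 1:G/C; 9:C/T; 14:C/A; 18:A/C.
There are 4 differences over 22 sites, so p = 4/22 = 0.1818.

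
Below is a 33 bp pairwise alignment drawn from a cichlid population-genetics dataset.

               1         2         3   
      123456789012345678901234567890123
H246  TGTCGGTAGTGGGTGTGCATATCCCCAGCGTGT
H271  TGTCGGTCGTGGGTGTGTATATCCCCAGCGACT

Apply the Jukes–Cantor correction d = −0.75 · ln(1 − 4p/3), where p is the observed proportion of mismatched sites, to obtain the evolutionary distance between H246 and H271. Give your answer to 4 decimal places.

Mismatches occur at site 8 (A/C), site 18 (C/T), site 31 (T/A), site 32 (G/C).
p = 4/33 = 0.121212.
d = −0.75 · ln(1 − (4/3)·0.121212) = −0.75 · ln(0.838384) = −0.75 · (-0.176279) = 0.1322.

0.1322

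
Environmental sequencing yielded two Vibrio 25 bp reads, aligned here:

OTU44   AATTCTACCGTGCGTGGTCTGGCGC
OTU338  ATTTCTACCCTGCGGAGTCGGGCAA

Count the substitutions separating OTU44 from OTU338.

The sequences differ at positions 2 (A/T), 10 (G/C), 15 (T/G), 16 (G/A), 20 (T/G), 24 (G/A), 25 (C/A).
That gives 7 mismatches out of 25 aligned sites, so the Hamming distance is 7.

7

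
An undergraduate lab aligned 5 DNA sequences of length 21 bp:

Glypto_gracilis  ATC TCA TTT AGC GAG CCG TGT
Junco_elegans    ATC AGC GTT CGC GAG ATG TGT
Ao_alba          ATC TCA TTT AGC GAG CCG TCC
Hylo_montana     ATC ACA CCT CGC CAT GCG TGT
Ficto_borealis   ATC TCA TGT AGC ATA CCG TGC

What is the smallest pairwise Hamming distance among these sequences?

2

Pairwise Hamming distances:
  Glypto_gracilis vs Junco_elegans: 7
  Glypto_gracilis vs Ao_alba: 2
  Glypto_gracilis vs Hylo_montana: 7
  Glypto_gracilis vs Ficto_borealis: 5
  Junco_elegans vs Ao_alba: 9
  Junco_elegans vs Hylo_montana: 8
  Junco_elegans vs Ficto_borealis: 12
  Ao_alba vs Hylo_montana: 9
  Ao_alba vs Ficto_borealis: 5
  Hylo_montana vs Ficto_borealis: 9
The smallest is 2, between Glypto_gracilis and Ao_alba.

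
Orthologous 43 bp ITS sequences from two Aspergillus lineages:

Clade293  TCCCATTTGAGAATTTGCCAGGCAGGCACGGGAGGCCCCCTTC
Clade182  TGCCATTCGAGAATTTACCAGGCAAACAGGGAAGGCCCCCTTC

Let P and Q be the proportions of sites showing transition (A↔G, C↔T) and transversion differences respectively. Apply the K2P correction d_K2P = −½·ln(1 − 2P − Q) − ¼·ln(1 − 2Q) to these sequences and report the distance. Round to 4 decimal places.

The sequences differ at positions 2 (C/G, transversion), 8 (T/C, transition), 17 (G/A, transition), 25 (G/A, transition), 26 (G/A, transition), 29 (C/G, transversion), 32 (G/A, transition).
Of the 7 differences, 5 transitions and 2 transversions over 43 sites: P = 5/43 = 0.116279, Q = 2/43 = 0.046512.
d = −0.5·ln(0.720930) − 0.25·ln(0.906976) = −0.5·(-0.327213) − 0.25·(-0.097639) = 0.1880.

0.1880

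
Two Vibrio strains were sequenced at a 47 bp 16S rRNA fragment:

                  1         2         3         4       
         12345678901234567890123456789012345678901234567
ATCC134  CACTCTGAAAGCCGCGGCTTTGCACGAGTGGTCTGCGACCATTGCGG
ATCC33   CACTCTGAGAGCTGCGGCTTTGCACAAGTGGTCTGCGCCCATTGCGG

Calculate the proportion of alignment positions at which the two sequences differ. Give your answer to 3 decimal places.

0.085

The sequences differ at positions 9 (A/G), 13 (C/T), 26 (G/A), 38 (A/C).
There are 4 differences over 47 sites, so p = 4/47 = 0.085.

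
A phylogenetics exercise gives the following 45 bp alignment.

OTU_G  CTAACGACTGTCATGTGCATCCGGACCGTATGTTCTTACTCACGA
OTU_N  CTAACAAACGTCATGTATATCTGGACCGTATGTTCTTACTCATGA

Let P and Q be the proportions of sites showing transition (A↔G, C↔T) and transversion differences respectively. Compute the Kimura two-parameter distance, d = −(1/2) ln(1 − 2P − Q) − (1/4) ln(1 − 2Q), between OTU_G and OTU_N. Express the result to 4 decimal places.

Differing sites — 6:G/A (Ti); 8:C/A (Tv); 9:T/C (Ti); 17:G/A (Ti); 18:C/T (Ti); 22:C/T (Ti); 43:C/T (Ti).
Of the 7 differences, 6 transitions and 1 transversion over 45 sites: P = 6/45 = 0.133333, Q = 1/45 = 0.022222.
d = −0.5·ln(0.711112) − 0.25·ln(0.955556) = −0.5·(-0.340925) − 0.25·(-0.045462) = 0.1818.

0.1818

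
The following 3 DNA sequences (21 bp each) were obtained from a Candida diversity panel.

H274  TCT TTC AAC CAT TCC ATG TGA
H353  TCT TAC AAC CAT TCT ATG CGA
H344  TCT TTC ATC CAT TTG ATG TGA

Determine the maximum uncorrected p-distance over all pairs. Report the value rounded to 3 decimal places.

Pairwise Hamming distances:
  H274 vs H353: 3
  H274 vs H344: 3
  H353 vs H344: 5
The largest is 5 mismatches, between H353 and H344; p = 5/21 = 0.238.

0.238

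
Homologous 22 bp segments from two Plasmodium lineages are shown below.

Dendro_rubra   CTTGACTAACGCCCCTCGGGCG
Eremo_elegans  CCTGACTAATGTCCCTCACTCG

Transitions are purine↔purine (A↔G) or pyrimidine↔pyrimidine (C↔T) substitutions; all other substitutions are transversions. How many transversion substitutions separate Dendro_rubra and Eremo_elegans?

Differing sites — 2:T/C (Ti); 10:C/T (Ti); 12:C/T (Ti); 18:G/A (Ti); 19:G/C (Tv); 20:G/T (Tv).
Of the 6 differences, 4 transitions and 2 transversions, so the answer is 2.

2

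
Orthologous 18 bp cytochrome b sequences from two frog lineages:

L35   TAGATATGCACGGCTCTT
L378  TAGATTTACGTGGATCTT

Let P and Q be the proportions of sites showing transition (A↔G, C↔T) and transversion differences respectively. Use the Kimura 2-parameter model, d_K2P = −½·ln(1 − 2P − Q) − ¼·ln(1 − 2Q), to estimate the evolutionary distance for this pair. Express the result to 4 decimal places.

The sequences differ at positions 6 (A/T, transversion), 8 (G/A, transition), 10 (A/G, transition), 11 (C/T, transition), 14 (C/A, transversion).
Of the 5 differences, 3 transitions and 2 transversions over 18 sites: P = 3/18 = 0.166667, Q = 2/18 = 0.111111.
d = −0.5·ln(0.555555) − 0.25·ln(0.777778) = −0.5·(-0.587788) − 0.25·(-0.251314) = 0.3567.

0.3567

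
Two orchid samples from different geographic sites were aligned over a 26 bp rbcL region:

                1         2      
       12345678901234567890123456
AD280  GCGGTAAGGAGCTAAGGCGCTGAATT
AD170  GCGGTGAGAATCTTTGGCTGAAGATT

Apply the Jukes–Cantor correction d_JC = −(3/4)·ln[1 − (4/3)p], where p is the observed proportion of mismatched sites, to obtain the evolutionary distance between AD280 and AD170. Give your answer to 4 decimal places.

Mismatches occur at site 6 (A↔G), site 9 (G↔A), site 11 (G↔T), site 14 (A↔T), site 15 (A↔T), site 19 (G↔T), site 20 (C↔G), site 21 (T↔A), site 22 (G↔A), site 23 (A↔G).
p = 10/26 = 0.384615.
d = −0.75 · ln(1 − (4/3)·0.384615) = −0.75 · ln(0.487180) = −0.75 · (-0.719122) = 0.5393.

0.5393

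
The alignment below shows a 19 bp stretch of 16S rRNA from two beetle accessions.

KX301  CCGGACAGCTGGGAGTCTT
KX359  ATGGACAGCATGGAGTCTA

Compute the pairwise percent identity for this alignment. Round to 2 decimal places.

73.68%

The sequences differ at positions 1 (C/A), 2 (C/T), 10 (T/A), 11 (G/T), 19 (T/A).
14 of the 19 sites match, so the percent identity is 14/19 × 100 = 73.68%.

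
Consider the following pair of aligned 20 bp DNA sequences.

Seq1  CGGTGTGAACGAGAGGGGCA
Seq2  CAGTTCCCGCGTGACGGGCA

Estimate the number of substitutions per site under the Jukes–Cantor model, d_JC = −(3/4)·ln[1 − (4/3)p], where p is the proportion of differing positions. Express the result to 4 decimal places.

0.5716

Mismatches occur at site 2 (G→A), site 5 (G→T), site 6 (T→C), site 7 (G→C), site 8 (A→C), site 9 (A→G), site 12 (A→T), site 15 (G→C).
p = 8/20 = 0.400000.
d = −0.75 · ln(1 − (4/3)·0.400000) = −0.75 · ln(0.466667) = −0.75 · (-0.762139) = 0.5716.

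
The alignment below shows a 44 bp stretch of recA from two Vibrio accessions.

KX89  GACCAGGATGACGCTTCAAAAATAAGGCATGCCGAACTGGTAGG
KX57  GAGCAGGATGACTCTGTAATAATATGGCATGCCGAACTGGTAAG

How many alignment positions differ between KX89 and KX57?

Differing sites — 3:C/G; 13:G/T; 16:T/G; 17:C/T; 20:A/T; 25:A/T; 43:G/A.
That gives 7 mismatches out of 44 aligned sites, so the Hamming distance is 7.

7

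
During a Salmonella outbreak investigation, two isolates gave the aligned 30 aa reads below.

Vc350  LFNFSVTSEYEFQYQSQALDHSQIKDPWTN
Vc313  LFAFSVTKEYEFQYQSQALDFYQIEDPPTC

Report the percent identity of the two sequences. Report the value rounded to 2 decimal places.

76.67%

Mismatches occur at site 3 (N→A), site 8 (S→K), site 21 (H→F), site 22 (S→Y), site 25 (K→E), site 28 (W→P), site 30 (N→C).
23 of the 30 sites match, so the percent identity is 23/30 × 100 = 76.67%.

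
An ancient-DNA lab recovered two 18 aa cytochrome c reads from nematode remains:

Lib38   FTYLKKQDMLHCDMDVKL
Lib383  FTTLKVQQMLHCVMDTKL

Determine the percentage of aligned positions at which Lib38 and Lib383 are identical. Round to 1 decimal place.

72.2%

Mismatches occur at site 3 (Y↔T), site 6 (K↔V), site 8 (D↔Q), site 13 (D↔V), site 16 (V↔T).
13 of the 18 sites match, so the percent identity is 13/18 × 100 = 72.2%.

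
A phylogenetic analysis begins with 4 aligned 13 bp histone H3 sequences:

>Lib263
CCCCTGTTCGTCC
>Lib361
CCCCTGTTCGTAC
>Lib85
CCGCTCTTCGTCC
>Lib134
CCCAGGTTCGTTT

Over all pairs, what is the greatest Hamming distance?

6

Pairwise Hamming distances:
  Lib263 vs Lib361: 1
  Lib263 vs Lib85: 2
  Lib263 vs Lib134: 4
  Lib361 vs Lib85: 3
  Lib361 vs Lib134: 4
  Lib85 vs Lib134: 6
The largest is 6, between Lib85 and Lib134.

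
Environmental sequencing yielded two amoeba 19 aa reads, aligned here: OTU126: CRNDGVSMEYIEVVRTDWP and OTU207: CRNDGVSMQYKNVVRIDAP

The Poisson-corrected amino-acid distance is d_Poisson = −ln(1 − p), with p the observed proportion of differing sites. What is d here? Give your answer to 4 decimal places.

0.3054

Differing sites — 9:E/Q; 11:I/K; 12:E/N; 16:T/I; 18:W/A.
p = 5/19 = 0.263158.
d = −ln(1 − 0.263158) = −ln(0.736842) = 0.3054.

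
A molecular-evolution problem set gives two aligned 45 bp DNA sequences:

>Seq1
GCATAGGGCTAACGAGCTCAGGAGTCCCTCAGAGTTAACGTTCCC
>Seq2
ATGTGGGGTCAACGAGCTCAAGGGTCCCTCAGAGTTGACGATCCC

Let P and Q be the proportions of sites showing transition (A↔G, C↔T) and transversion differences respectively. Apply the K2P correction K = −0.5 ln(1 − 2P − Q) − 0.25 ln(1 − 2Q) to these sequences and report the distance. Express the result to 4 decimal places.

0.2856

Differing sites — 1:G/A (Ti); 2:C/T (Ti); 3:A/G (Ti); 5:A/G (Ti); 9:C/T (Ti); 10:T/C (Ti); 21:G/A (Ti); 23:A/G (Ti); 37:A/G (Ti); 41:T/A (Tv).
Of the 10 differences, 9 transitions and 1 transversion over 45 sites: P = 9/45 = 0.200000, Q = 1/45 = 0.022222.
d = −0.5·ln(0.577778) − 0.25·ln(0.955556) = −0.5·(-0.548566) − 0.25·(-0.045462) = 0.2856.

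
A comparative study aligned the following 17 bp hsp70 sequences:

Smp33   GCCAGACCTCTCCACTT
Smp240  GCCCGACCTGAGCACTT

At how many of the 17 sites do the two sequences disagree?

Differing sites — 4:A/C; 10:C/G; 11:T/A; 12:C/G.
That gives 4 mismatches out of 17 aligned sites, so the Hamming distance is 4.

4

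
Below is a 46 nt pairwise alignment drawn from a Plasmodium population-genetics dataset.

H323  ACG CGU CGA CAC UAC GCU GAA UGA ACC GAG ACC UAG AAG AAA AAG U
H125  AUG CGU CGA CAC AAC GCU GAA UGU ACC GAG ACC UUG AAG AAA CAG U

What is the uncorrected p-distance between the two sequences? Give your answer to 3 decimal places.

The sequences differ at positions 2 (C/U), 13 (U/A), 24 (A/U), 35 (A/U), 43 (A/C).
There are 5 differences over 46 sites, so p = 5/46 = 0.109.

0.109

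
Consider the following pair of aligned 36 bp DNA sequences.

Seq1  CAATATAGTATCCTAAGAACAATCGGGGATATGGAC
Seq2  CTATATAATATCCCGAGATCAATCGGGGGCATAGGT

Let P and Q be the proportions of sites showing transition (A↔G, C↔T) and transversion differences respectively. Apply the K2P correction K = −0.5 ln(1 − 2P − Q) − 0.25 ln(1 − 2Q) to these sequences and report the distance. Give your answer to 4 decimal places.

Mismatches occur at site 2 (A→T, transversion), site 8 (G→A, transition), site 14 (T→C, transition), site 15 (A→G, transition), site 19 (A→T, transversion), site 29 (A→G, transition), site 30 (T→C, transition), site 33 (G→A, transition), site 35 (A→G, transition), site 36 (C→T, transition).
Of the 10 differences, 8 transitions and 2 transversions over 36 sites: P = 8/36 = 0.222222, Q = 2/36 = 0.055556.
d = −0.5·ln(0.500000) − 0.25·ln(0.888888) = −0.5·(-0.693147) − 0.25·(-0.117784) = 0.3760.

0.3760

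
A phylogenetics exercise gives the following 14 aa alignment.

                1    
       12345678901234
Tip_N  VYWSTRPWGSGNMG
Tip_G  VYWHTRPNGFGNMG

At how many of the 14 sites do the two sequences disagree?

3

Mismatches occur at site 4 (S/H), site 8 (W/N), site 10 (S/F).
That gives 3 mismatches out of 14 aligned sites, so the Hamming distance is 3.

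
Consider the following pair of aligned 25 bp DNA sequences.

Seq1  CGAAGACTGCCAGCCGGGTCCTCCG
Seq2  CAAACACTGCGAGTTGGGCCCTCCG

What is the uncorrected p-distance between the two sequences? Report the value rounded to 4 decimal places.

The sequences differ at positions 2 (G/A), 5 (G/C), 11 (C/G), 14 (C/T), 15 (C/T), 19 (T/C).
There are 6 differences over 25 sites, so p = 6/25 = 0.2400.

0.2400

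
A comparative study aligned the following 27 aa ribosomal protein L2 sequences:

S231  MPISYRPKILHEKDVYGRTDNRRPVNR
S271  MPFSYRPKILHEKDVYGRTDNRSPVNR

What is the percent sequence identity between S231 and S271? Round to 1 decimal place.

Differing sites — 3:I/F; 23:R/S.
25 of the 27 sites match, so the percent identity is 25/27 × 100 = 92.6%.

92.6%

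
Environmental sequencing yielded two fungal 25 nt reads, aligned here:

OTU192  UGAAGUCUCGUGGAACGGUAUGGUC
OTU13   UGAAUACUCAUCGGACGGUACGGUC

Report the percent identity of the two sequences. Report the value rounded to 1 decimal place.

76.0%

Mismatches occur at site 5 (G↔U), site 6 (U↔A), site 10 (G↔A), site 12 (G↔C), site 14 (A↔G), site 21 (U↔C).
19 of the 25 sites match, so the percent identity is 19/25 × 100 = 76.0%.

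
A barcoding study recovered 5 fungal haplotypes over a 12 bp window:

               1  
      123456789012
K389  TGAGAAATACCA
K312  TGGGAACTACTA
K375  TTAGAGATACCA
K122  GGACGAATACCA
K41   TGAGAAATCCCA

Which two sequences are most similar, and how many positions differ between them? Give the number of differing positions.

1

Pairwise Hamming distances:
  K389 vs K312: 3
  K389 vs K375: 2
  K389 vs K122: 3
  K389 vs K41: 1
  K312 vs K375: 5
  K312 vs K122: 6
  K312 vs K41: 4
  K375 vs K122: 5
  K375 vs K41: 3
  K122 vs K41: 4
The smallest is 1, between K389 and K41.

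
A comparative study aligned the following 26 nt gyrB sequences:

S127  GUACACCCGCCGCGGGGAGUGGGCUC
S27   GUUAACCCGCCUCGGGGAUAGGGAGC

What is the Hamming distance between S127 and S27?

Differing sites — 3:A/U; 4:C/A; 12:G/U; 19:G/U; 20:U/A; 24:C/A; 25:U/G.
That gives 7 mismatches out of 26 aligned sites, so the Hamming distance is 7.

7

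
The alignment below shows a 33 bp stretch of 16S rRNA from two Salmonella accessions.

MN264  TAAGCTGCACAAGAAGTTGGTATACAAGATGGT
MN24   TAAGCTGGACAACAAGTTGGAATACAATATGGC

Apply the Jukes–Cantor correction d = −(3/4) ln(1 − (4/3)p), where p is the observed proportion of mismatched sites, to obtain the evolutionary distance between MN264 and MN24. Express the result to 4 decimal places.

Differing sites — 8:C/G; 13:G/C; 21:T/A; 28:G/T; 33:T/C.
p = 5/33 = 0.151515.
d = −0.75 · ln(1 − (4/3)·0.151515) = −0.75 · ln(0.797980) = −0.75 · (-0.225672) = 0.1693.

0.1693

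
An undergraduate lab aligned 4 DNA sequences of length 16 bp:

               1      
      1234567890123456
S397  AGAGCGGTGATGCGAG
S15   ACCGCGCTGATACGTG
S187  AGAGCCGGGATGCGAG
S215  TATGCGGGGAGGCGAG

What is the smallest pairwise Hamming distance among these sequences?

2

Pairwise Hamming distances:
  S397 vs S15: 5
  S397 vs S187: 2
  S397 vs S215: 5
  S15 vs S187: 7
  S15 vs S215: 8
  S187 vs S215: 5
The smallest is 2, between S397 and S187.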